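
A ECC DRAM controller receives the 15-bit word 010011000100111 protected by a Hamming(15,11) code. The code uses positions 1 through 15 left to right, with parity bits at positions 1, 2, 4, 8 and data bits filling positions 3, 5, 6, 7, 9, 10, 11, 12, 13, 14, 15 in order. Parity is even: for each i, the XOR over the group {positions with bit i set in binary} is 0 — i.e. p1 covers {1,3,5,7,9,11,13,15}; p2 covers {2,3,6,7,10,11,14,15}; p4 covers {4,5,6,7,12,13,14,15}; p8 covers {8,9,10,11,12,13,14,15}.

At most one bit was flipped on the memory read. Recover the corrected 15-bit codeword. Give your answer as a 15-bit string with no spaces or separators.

010011100100111

s1 (pos 1,3,5,7,9,11,13,15): 0⊕0⊕1⊕0⊕0⊕0⊕1⊕1 = 1
s2 (pos 2,3,6,7,10,11,14,15): 1⊕0⊕1⊕0⊕1⊕0⊕1⊕1 = 1
s4 (pos 4,5,6,7,12,13,14,15): 0⊕1⊕1⊕0⊕0⊕1⊕1⊕1 = 1
s8 (pos 8,9,10,11,12,13,14,15): 0⊕0⊕1⊕0⊕0⊕1⊕1⊕1 = 0
Syndrome s8…s1 = 0111 → error at position 7.
Flip position 7: 010011000100111 → 010011100100111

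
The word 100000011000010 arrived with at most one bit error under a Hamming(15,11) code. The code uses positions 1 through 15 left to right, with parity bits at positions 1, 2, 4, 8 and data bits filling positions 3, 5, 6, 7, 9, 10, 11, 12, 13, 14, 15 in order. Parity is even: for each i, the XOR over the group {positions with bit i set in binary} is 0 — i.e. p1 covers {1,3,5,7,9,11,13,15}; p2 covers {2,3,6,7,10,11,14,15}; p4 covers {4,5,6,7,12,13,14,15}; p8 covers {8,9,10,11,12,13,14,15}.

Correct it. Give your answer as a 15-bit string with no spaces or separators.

100000011000000

s1 (pos 1,3,5,7,9,11,13,15): 1⊕0⊕0⊕0⊕1⊕0⊕0⊕0 = 0
s2 (pos 2,3,6,7,10,11,14,15): 0⊕0⊕0⊕0⊕0⊕0⊕1⊕0 = 1
s4 (pos 4,5,6,7,12,13,14,15): 0⊕0⊕0⊕0⊕0⊕0⊕1⊕0 = 1
s8 (pos 8,9,10,11,12,13,14,15): 1⊕1⊕0⊕0⊕0⊕0⊕1⊕0 = 1
Syndrome s8…s1 = 1110 → error at position 14.
Flip position 14: 100000011000010 → 100000011000000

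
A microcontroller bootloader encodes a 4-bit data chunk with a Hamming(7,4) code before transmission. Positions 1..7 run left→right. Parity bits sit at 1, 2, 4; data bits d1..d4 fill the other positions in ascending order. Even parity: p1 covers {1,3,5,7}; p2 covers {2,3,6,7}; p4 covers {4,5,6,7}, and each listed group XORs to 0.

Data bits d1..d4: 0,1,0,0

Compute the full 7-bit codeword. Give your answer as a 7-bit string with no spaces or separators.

Place data at non-parity positions: p1 p2 0 p4 1 0 0
p1 (pos 1,3,5,7): XOR of data positions = 0⊕1⊕0 = 1
p2 (pos 2,3,6,7): XOR of data positions = 0⊕0⊕0 = 0
p4 (pos 4,5,6,7): XOR of data positions = 1⊕0⊕0 = 1
Codeword: 1001100

1001100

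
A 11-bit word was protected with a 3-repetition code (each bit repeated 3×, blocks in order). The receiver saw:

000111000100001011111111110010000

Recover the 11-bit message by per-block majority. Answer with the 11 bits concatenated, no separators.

Block 1 (000): 0 ones → 0
Block 2 (111): 3 ones → 1
Block 3 (000): 0 ones → 0
Block 4 (100): 1 one → 0
Block 5 (001): 1 one → 0
Block 6 (011): 2 ones → 1
Block 7 (111): 3 ones → 1
Block 8 (111): 3 ones → 1
Block 9 (110): 2 ones → 1
Block 10 (010): 1 one → 0
Block 11 (000): 0 ones → 0

01000111100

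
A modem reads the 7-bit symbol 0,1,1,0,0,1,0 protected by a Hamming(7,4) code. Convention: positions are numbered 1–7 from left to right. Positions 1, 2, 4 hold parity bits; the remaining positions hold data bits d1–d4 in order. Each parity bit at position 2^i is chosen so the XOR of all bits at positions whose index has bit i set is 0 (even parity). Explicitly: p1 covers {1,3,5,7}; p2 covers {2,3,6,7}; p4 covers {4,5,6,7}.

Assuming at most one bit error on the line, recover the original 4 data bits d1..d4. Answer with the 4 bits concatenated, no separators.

s1 (pos 1,3,5,7): 0⊕1⊕0⊕0 = 1
s2 (pos 2,3,6,7): 1⊕1⊕1⊕0 = 1
s4 (pos 4,5,6,7): 0⊕0⊕1⊕0 = 1
Syndrome s4…s1 = 111 → error at position 7.
Flip position 7: 0110010 → 0110011
Read data bits from positions 3,5,6,7: 1011

1011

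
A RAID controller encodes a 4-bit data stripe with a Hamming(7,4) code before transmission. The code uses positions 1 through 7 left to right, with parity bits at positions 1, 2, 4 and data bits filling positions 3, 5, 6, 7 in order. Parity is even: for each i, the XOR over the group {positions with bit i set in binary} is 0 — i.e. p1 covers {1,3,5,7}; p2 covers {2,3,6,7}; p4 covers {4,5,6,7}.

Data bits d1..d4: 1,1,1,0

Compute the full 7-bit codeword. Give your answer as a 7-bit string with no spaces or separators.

Place data at non-parity positions: p1 p2 1 p4 1 1 0
p1 (pos 1,3,5,7): XOR of data positions = 1⊕1⊕0 = 0
p2 (pos 2,3,6,7): XOR of data positions = 1⊕1⊕0 = 0
p4 (pos 4,5,6,7): XOR of data positions = 1⊕1⊕0 = 0
Codeword: 0010110

0010110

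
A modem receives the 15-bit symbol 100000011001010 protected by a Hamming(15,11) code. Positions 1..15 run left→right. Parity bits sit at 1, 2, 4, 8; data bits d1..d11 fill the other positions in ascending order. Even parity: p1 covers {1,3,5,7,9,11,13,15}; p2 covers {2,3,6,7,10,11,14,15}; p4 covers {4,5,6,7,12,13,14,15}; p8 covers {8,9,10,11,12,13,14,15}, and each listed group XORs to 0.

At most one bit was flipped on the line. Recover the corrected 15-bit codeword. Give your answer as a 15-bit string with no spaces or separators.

110000011001010

s1 (pos 1,3,5,7,9,11,13,15): 1⊕0⊕0⊕0⊕1⊕0⊕0⊕0 = 0
s2 (pos 2,3,6,7,10,11,14,15): 0⊕0⊕0⊕0⊕0⊕0⊕1⊕0 = 1
s4 (pos 4,5,6,7,12,13,14,15): 0⊕0⊕0⊕0⊕1⊕0⊕1⊕0 = 0
s8 (pos 8,9,10,11,12,13,14,15): 1⊕1⊕0⊕0⊕1⊕0⊕1⊕0 = 0
Syndrome s8…s1 = 0010 → error at position 2.
Flip position 2: 100000011001010 → 110000011001010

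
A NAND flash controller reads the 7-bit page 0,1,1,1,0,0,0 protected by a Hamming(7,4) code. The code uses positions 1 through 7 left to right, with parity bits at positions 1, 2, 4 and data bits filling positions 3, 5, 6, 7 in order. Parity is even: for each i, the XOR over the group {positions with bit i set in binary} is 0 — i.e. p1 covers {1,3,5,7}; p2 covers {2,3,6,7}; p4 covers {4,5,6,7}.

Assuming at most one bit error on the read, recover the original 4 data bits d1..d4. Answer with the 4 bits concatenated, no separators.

s1 (pos 1,3,5,7): 0⊕1⊕0⊕0 = 1
s2 (pos 2,3,6,7): 1⊕1⊕0⊕0 = 0
s4 (pos 4,5,6,7): 1⊕0⊕0⊕0 = 1
Syndrome s4…s1 = 101 → error at position 5.
Flip position 5: 0111000 → 0111100
Read data bits from positions 3,5,6,7: 1100

1100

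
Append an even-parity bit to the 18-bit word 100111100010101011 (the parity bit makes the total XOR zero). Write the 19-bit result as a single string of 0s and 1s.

1001111000101010110

XOR of the 18 data bits: 1⊕0⊕0⊕1⊕1⊕1⊕1⊕0⊕0⊕0⊕1⊕0⊕1⊕0⊕1⊕0⊕1⊕1 = 0
Parity bit = 0 (so all 19 bits XOR to 0).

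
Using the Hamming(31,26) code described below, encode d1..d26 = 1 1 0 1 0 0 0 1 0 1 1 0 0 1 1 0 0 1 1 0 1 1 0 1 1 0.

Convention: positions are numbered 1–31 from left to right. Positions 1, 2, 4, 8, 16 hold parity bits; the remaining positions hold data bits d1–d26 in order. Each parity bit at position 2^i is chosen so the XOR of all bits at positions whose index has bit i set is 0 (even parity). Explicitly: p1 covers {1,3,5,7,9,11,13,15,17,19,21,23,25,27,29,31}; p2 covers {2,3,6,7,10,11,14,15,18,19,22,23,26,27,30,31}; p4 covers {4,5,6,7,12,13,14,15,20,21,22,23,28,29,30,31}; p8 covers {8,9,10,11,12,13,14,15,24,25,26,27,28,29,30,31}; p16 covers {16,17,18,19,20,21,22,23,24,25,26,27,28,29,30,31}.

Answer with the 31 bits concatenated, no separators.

0111101000010110001100110110110

Place data at non-parity positions: p1 p2 1 p4 1 0 1 p8 0 0 0 1 0 1 1 p16 0 0 1 1 0 0 1 1 0 1 1 0 1 1 0
p1 (pos 1,3,5,7,9,11,13,15,17,19,21,23,25,27,29,31): XOR of data positions = 1⊕1⊕1⊕0⊕0⊕0⊕1⊕0⊕1⊕0⊕1⊕0⊕1⊕1⊕0 = 0
p2 (pos 2,3,6,7,10,11,14,15,18,19,22,23,26,27,30,31): XOR of data positions = 1⊕0⊕1⊕0⊕0⊕1⊕1⊕0⊕1⊕0⊕1⊕1⊕1⊕1⊕0 = 1
p4 (pos 4,5,6,7,12,13,14,15,20,21,22,23,28,29,30,31): XOR of data positions = 1⊕0⊕1⊕1⊕0⊕1⊕1⊕1⊕0⊕0⊕1⊕0⊕1⊕1⊕0 = 1
p8 (pos 8,9,10,11,12,13,14,15,24,25,26,27,28,29,30,31): XOR of data positions = 0⊕0⊕0⊕1⊕0⊕1⊕1⊕1⊕0⊕1⊕1⊕0⊕1⊕1⊕0 = 0
p16 (pos 16,17,18,19,20,21,22,23,24,25,26,27,28,29,30,31): XOR of data positions = 0⊕0⊕1⊕1⊕0⊕0⊕1⊕1⊕0⊕1⊕1⊕0⊕1⊕1⊕0 = 0
Codeword: 0111101000010110001100110110110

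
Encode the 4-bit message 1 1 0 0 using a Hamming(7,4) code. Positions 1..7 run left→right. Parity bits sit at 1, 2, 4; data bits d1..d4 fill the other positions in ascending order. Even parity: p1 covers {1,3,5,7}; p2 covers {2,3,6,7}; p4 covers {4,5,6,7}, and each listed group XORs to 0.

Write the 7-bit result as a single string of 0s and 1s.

Place data at non-parity positions: p1 p2 1 p4 1 0 0
p1 (pos 1,3,5,7): XOR of data positions = 1⊕1⊕0 = 0
p2 (pos 2,3,6,7): XOR of data positions = 1⊕0⊕0 = 1
p4 (pos 4,5,6,7): XOR of data positions = 1⊕0⊕0 = 1
Codeword: 0111100

0111100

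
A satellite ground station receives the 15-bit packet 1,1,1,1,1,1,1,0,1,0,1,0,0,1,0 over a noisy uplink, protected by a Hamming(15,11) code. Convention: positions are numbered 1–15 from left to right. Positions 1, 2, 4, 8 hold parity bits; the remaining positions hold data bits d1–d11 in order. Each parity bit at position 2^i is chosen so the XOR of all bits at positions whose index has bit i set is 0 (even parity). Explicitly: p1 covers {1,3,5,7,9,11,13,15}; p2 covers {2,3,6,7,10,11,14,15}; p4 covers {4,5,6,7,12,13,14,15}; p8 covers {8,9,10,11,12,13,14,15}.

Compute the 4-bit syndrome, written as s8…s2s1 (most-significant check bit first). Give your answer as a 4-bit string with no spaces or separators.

1100

s1 (pos 1,3,5,7,9,11,13,15): 1⊕1⊕1⊕1⊕1⊕1⊕0⊕0 = 0
s2 (pos 2,3,6,7,10,11,14,15): 1⊕1⊕1⊕1⊕0⊕1⊕1⊕0 = 0
s4 (pos 4,5,6,7,12,13,14,15): 1⊕1⊕1⊕1⊕0⊕0⊕1⊕0 = 1
s8 (pos 8,9,10,11,12,13,14,15): 0⊕1⊕0⊕1⊕0⊕0⊕1⊕0 = 1
Syndrome s8…s1 = 1100 → error at position 12.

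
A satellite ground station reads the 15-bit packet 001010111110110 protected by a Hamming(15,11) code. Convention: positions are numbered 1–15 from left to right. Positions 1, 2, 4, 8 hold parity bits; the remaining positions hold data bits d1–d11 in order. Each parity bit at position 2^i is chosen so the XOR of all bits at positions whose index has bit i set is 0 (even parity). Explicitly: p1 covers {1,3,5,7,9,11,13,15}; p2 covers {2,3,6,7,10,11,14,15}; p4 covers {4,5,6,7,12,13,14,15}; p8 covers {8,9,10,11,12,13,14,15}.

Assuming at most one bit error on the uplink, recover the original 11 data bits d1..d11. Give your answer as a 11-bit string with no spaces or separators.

11011110110

s1 (pos 1,3,5,7,9,11,13,15): 0⊕1⊕1⊕1⊕1⊕1⊕1⊕0 = 0
s2 (pos 2,3,6,7,10,11,14,15): 0⊕1⊕0⊕1⊕1⊕1⊕1⊕0 = 1
s4 (pos 4,5,6,7,12,13,14,15): 0⊕1⊕0⊕1⊕0⊕1⊕1⊕0 = 0
s8 (pos 8,9,10,11,12,13,14,15): 1⊕1⊕1⊕1⊕0⊕1⊕1⊕0 = 0
Syndrome s8…s1 = 0010 → error at position 2.
Flip position 2: 001010111110110 → 011010111110110
Read data bits from positions 3,5,6,7,9,10,11,12,13,14,15: 11011110110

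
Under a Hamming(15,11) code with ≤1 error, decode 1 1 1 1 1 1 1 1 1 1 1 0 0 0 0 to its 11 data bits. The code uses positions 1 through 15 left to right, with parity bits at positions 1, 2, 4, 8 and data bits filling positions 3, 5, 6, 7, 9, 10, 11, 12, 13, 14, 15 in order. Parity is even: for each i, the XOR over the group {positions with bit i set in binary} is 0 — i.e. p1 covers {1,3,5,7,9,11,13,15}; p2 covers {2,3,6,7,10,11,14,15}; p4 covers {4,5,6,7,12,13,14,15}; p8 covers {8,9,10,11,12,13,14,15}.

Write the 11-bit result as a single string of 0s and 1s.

11111110000

s1 (pos 1,3,5,7,9,11,13,15): 1⊕1⊕1⊕1⊕1⊕1⊕0⊕0 = 0
s2 (pos 2,3,6,7,10,11,14,15): 1⊕1⊕1⊕1⊕1⊕1⊕0⊕0 = 0
s4 (pos 4,5,6,7,12,13,14,15): 1⊕1⊕1⊕1⊕0⊕0⊕0⊕0 = 0
s8 (pos 8,9,10,11,12,13,14,15): 1⊕1⊕1⊕1⊕0⊕0⊕0⊕0 = 0
Syndrome s8…s1 = 0000 → no error.
Read data bits from positions 3,5,6,7,9,10,11,12,13,14,15: 11111110000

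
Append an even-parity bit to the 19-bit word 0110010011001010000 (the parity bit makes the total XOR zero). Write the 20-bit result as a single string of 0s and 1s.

01100100110010100001

XOR of the 19 data bits: 0⊕1⊕1⊕0⊕0⊕1⊕0⊕0⊕1⊕1⊕0⊕0⊕1⊕0⊕1⊕0⊕0⊕0⊕0 = 1
Parity bit = 1 (so all 20 bits XOR to 0).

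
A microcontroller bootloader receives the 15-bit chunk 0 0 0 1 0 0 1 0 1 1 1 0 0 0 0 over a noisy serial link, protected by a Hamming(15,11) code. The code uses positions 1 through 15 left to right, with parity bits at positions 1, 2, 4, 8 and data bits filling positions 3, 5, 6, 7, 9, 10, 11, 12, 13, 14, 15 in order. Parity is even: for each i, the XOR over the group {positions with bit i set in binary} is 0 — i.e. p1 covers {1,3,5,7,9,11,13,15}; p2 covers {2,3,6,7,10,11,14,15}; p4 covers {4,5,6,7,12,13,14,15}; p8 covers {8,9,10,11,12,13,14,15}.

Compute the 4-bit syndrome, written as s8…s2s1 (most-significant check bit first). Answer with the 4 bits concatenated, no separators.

1011

s1 (pos 1,3,5,7,9,11,13,15): 0⊕0⊕0⊕1⊕1⊕1⊕0⊕0 = 1
s2 (pos 2,3,6,7,10,11,14,15): 0⊕0⊕0⊕1⊕1⊕1⊕0⊕0 = 1
s4 (pos 4,5,6,7,12,13,14,15): 1⊕0⊕0⊕1⊕0⊕0⊕0⊕0 = 0
s8 (pos 8,9,10,11,12,13,14,15): 0⊕1⊕1⊕1⊕0⊕0⊕0⊕0 = 1
Syndrome s8…s1 = 1011 → error at position 11.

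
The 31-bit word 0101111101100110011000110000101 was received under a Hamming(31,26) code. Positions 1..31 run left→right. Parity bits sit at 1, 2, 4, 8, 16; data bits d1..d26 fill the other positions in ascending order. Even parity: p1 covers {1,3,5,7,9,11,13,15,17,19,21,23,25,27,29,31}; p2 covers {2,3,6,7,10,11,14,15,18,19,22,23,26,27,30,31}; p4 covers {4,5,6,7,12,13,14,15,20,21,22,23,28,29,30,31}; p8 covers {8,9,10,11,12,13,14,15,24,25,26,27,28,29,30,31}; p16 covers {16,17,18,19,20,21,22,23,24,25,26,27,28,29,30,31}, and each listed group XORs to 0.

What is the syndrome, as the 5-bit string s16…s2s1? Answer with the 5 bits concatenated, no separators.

00110

s1 (pos 1,3,5,7,9,11,13,15,17,19,21,23,25,27,29,31): 0⊕0⊕1⊕1⊕0⊕1⊕0⊕1⊕0⊕1⊕0⊕1⊕0⊕0⊕1⊕1 = 0
s2 (pos 2,3,6,7,10,11,14,15,18,19,22,23,26,27,30,31): 1⊕0⊕1⊕1⊕1⊕1⊕1⊕1⊕1⊕1⊕0⊕1⊕0⊕0⊕0⊕1 = 1
s4 (pos 4,5,6,7,12,13,14,15,20,21,22,23,28,29,30,31): 1⊕1⊕1⊕1⊕0⊕0⊕1⊕1⊕0⊕0⊕0⊕1⊕0⊕1⊕0⊕1 = 1
s8 (pos 8,9,10,11,12,13,14,15,24,25,26,27,28,29,30,31): 1⊕0⊕1⊕1⊕0⊕0⊕1⊕1⊕1⊕0⊕0⊕0⊕0⊕1⊕0⊕1 = 0
s16 (pos 16,17,18,19,20,21,22,23,24,25,26,27,28,29,30,31): 0⊕0⊕1⊕1⊕0⊕0⊕0⊕1⊕1⊕0⊕0⊕0⊕0⊕1⊕0⊕1 = 0
Syndrome s16…s1 = 00110 → error at position 6.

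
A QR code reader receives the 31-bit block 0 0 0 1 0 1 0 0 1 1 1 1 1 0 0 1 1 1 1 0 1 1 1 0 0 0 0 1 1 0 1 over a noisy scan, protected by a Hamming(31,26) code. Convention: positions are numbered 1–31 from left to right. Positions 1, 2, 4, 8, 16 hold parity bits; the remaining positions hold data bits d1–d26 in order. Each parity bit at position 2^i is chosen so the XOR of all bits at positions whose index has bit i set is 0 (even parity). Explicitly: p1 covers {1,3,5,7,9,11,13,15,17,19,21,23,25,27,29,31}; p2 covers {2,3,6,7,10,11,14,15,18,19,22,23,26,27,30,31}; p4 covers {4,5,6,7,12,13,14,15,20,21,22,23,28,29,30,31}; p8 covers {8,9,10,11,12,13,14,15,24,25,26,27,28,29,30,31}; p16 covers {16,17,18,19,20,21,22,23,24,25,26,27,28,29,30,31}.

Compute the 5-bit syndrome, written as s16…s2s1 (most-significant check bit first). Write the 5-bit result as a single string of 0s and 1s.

00001

s1 (pos 1,3,5,7,9,11,13,15,17,19,21,23,25,27,29,31): 0⊕0⊕0⊕0⊕1⊕1⊕1⊕0⊕1⊕1⊕1⊕1⊕0⊕0⊕1⊕1 = 1
s2 (pos 2,3,6,7,10,11,14,15,18,19,22,23,26,27,30,31): 0⊕0⊕1⊕0⊕1⊕1⊕0⊕0⊕1⊕1⊕1⊕1⊕0⊕0⊕0⊕1 = 0
s4 (pos 4,5,6,7,12,13,14,15,20,21,22,23,28,29,30,31): 1⊕0⊕1⊕0⊕1⊕1⊕0⊕0⊕0⊕1⊕1⊕1⊕1⊕1⊕0⊕1 = 0
s8 (pos 8,9,10,11,12,13,14,15,24,25,26,27,28,29,30,31): 0⊕1⊕1⊕1⊕1⊕1⊕0⊕0⊕0⊕0⊕0⊕0⊕1⊕1⊕0⊕1 = 0
s16 (pos 16,17,18,19,20,21,22,23,24,25,26,27,28,29,30,31): 1⊕1⊕1⊕1⊕0⊕1⊕1⊕1⊕0⊕0⊕0⊕0⊕1⊕1⊕0⊕1 = 0
Syndrome s16…s1 = 00001 → error at position 1.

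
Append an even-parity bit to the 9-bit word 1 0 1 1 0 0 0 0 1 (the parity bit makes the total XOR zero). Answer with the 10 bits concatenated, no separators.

XOR of the 9 data bits: 1⊕0⊕1⊕1⊕0⊕0⊕0⊕0⊕1 = 0
Parity bit = 0 (so all 10 bits XOR to 0).

1011000010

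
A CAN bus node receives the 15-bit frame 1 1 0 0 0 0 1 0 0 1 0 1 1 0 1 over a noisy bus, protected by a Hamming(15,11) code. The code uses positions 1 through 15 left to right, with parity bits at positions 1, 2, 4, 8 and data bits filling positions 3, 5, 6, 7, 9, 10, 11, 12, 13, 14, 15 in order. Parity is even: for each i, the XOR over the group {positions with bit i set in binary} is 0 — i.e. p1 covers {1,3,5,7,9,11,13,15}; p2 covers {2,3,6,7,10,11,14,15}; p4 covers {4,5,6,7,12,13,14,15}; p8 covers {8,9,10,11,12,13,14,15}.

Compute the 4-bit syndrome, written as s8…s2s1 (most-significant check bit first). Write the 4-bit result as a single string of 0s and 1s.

s1 (pos 1,3,5,7,9,11,13,15): 1⊕0⊕0⊕1⊕0⊕0⊕1⊕1 = 0
s2 (pos 2,3,6,7,10,11,14,15): 1⊕0⊕0⊕1⊕1⊕0⊕0⊕1 = 0
s4 (pos 4,5,6,7,12,13,14,15): 0⊕0⊕0⊕1⊕1⊕1⊕0⊕1 = 0
s8 (pos 8,9,10,11,12,13,14,15): 0⊕0⊕1⊕0⊕1⊕1⊕0⊕1 = 0
Syndrome s8…s1 = 0000 → no error.

0000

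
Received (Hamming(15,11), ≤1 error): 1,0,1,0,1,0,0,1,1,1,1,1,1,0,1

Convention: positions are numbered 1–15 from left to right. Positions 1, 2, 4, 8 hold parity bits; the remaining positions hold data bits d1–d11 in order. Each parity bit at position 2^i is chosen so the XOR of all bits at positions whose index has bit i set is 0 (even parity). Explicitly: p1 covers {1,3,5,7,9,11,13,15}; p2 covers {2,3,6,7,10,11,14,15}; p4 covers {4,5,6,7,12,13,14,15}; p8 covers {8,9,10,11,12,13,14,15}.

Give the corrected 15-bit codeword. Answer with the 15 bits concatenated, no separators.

101010010111101

s1 (pos 1,3,5,7,9,11,13,15): 1⊕1⊕1⊕0⊕1⊕1⊕1⊕1 = 1
s2 (pos 2,3,6,7,10,11,14,15): 0⊕1⊕0⊕0⊕1⊕1⊕0⊕1 = 0
s4 (pos 4,5,6,7,12,13,14,15): 0⊕1⊕0⊕0⊕1⊕1⊕0⊕1 = 0
s8 (pos 8,9,10,11,12,13,14,15): 1⊕1⊕1⊕1⊕1⊕1⊕0⊕1 = 1
Syndrome s8…s1 = 1001 → error at position 9.
Flip position 9: 101010011111101 → 101010010111101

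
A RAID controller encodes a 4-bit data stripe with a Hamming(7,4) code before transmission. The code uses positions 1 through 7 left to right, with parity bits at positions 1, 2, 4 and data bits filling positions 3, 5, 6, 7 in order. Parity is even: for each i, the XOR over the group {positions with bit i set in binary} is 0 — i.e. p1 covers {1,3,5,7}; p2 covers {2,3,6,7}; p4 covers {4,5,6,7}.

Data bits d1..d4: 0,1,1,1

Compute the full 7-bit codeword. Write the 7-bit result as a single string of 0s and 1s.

Place data at non-parity positions: p1 p2 0 p4 1 1 1
p1 (pos 1,3,5,7): XOR of data positions = 0⊕1⊕1 = 0
p2 (pos 2,3,6,7): XOR of data positions = 0⊕1⊕1 = 0
p4 (pos 4,5,6,7): XOR of data positions = 1⊕1⊕1 = 1
Codeword: 0001111

0001111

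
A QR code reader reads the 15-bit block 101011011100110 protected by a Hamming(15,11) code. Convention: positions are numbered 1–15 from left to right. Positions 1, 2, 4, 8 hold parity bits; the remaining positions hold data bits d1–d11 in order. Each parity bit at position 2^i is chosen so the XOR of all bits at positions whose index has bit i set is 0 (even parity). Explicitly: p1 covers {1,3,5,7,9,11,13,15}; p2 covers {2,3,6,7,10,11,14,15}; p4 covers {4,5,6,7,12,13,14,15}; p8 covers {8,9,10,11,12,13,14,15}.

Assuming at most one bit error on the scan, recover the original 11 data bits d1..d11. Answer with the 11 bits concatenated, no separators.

s1 (pos 1,3,5,7,9,11,13,15): 1⊕1⊕1⊕0⊕1⊕0⊕1⊕0 = 1
s2 (pos 2,3,6,7,10,11,14,15): 0⊕1⊕1⊕0⊕1⊕0⊕1⊕0 = 0
s4 (pos 4,5,6,7,12,13,14,15): 0⊕1⊕1⊕0⊕0⊕1⊕1⊕0 = 0
s8 (pos 8,9,10,11,12,13,14,15): 1⊕1⊕1⊕0⊕0⊕1⊕1⊕0 = 1
Syndrome s8…s1 = 1001 → error at position 9.
Flip position 9: 101011011100110 → 101011010100110
Read data bits from positions 3,5,6,7,9,10,11,12,13,14,15: 11100100110

11100100110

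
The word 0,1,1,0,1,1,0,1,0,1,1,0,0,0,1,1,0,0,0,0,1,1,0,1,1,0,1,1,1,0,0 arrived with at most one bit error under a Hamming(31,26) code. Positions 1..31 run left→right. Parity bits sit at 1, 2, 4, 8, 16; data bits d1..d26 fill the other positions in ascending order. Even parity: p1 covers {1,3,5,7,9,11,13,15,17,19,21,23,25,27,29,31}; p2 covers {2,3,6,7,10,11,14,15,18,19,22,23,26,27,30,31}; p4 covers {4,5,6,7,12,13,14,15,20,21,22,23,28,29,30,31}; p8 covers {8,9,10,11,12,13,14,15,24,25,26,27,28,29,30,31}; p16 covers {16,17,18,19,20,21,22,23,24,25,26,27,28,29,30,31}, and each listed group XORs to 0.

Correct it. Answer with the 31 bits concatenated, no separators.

s1 (pos 1,3,5,7,9,11,13,15,17,19,21,23,25,27,29,31): 0⊕1⊕1⊕0⊕0⊕1⊕0⊕1⊕0⊕0⊕1⊕0⊕1⊕1⊕1⊕0 = 0
s2 (pos 2,3,6,7,10,11,14,15,18,19,22,23,26,27,30,31): 1⊕1⊕1⊕0⊕1⊕1⊕0⊕1⊕0⊕0⊕1⊕0⊕0⊕1⊕0⊕0 = 0
s4 (pos 4,5,6,7,12,13,14,15,20,21,22,23,28,29,30,31): 0⊕1⊕1⊕0⊕0⊕0⊕0⊕1⊕0⊕1⊕1⊕0⊕1⊕1⊕0⊕0 = 1
s8 (pos 8,9,10,11,12,13,14,15,24,25,26,27,28,29,30,31): 1⊕0⊕1⊕1⊕0⊕0⊕0⊕1⊕1⊕1⊕0⊕1⊕1⊕1⊕0⊕0 = 1
s16 (pos 16,17,18,19,20,21,22,23,24,25,26,27,28,29,30,31): 1⊕0⊕0⊕0⊕0⊕1⊕1⊕0⊕1⊕1⊕0⊕1⊕1⊕1⊕0⊕0 = 0
Syndrome s16…s1 = 01100 → error at position 12.
Flip position 12: 0110110101100011000011011011100 → 0110110101110011000011011011100

0110110101110011000011011011100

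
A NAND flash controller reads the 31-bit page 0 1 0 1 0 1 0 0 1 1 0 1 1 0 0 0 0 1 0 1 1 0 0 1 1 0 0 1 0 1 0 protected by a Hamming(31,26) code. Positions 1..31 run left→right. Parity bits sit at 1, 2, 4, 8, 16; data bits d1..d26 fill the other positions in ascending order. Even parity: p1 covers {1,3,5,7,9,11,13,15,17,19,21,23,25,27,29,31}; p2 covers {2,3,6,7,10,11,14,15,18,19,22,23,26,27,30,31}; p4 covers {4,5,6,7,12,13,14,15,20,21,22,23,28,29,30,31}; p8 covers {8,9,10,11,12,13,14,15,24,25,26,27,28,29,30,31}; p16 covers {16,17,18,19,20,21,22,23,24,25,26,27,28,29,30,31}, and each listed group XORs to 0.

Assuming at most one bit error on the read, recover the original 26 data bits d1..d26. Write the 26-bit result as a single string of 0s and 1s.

00101101100000110011001010

s1 (pos 1,3,5,7,9,11,13,15,17,19,21,23,25,27,29,31): 0⊕0⊕0⊕0⊕1⊕0⊕1⊕0⊕0⊕0⊕1⊕0⊕1⊕0⊕0⊕0 = 0
s2 (pos 2,3,6,7,10,11,14,15,18,19,22,23,26,27,30,31): 1⊕0⊕1⊕0⊕1⊕0⊕0⊕0⊕1⊕0⊕0⊕0⊕0⊕0⊕1⊕0 = 1
s4 (pos 4,5,6,7,12,13,14,15,20,21,22,23,28,29,30,31): 1⊕0⊕1⊕0⊕1⊕1⊕0⊕0⊕1⊕1⊕0⊕0⊕1⊕0⊕1⊕0 = 0
s8 (pos 8,9,10,11,12,13,14,15,24,25,26,27,28,29,30,31): 0⊕1⊕1⊕0⊕1⊕1⊕0⊕0⊕1⊕1⊕0⊕0⊕1⊕0⊕1⊕0 = 0
s16 (pos 16,17,18,19,20,21,22,23,24,25,26,27,28,29,30,31): 0⊕0⊕1⊕0⊕1⊕1⊕0⊕0⊕1⊕1⊕0⊕0⊕1⊕0⊕1⊕0 = 1
Syndrome s16…s1 = 10010 → error at position 18.
Flip position 18: 0101010011011000010110011001010 → 0101010011011000000110011001010
Read data bits from positions 3,5,6,7,9,10,11,12,13,14,15,17,18,19,20,21,22,23,24,25,26,27,28,29,30,31: 00101101100000110011001010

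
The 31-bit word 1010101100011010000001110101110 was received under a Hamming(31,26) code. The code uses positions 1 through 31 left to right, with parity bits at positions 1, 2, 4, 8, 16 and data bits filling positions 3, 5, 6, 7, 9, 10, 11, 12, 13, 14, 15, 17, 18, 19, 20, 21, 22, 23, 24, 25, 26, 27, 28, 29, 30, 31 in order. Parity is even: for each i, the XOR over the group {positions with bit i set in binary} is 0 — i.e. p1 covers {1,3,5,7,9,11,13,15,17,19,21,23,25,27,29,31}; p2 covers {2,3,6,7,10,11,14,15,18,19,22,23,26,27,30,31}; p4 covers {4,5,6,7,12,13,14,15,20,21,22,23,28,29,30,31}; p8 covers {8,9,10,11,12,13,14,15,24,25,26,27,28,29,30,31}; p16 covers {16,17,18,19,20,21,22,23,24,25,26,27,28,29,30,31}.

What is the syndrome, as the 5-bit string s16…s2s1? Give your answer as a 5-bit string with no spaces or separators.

11010

s1 (pos 1,3,5,7,9,11,13,15,17,19,21,23,25,27,29,31): 1⊕1⊕1⊕1⊕0⊕0⊕1⊕1⊕0⊕0⊕0⊕1⊕0⊕0⊕1⊕0 = 0
s2 (pos 2,3,6,7,10,11,14,15,18,19,22,23,26,27,30,31): 0⊕1⊕0⊕1⊕0⊕0⊕0⊕1⊕0⊕0⊕1⊕1⊕1⊕0⊕1⊕0 = 1
s4 (pos 4,5,6,7,12,13,14,15,20,21,22,23,28,29,30,31): 0⊕1⊕0⊕1⊕1⊕1⊕0⊕1⊕0⊕0⊕1⊕1⊕1⊕1⊕1⊕0 = 0
s8 (pos 8,9,10,11,12,13,14,15,24,25,26,27,28,29,30,31): 1⊕0⊕0⊕0⊕1⊕1⊕0⊕1⊕1⊕0⊕1⊕0⊕1⊕1⊕1⊕0 = 1
s16 (pos 16,17,18,19,20,21,22,23,24,25,26,27,28,29,30,31): 0⊕0⊕0⊕0⊕0⊕0⊕1⊕1⊕1⊕0⊕1⊕0⊕1⊕1⊕1⊕0 = 1
Syndrome s16…s1 = 11010 → error at position 26.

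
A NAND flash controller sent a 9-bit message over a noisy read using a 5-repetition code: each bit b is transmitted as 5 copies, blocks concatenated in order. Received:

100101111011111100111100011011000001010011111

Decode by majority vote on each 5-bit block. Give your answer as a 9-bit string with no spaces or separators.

Block 1 (10010): 2 ones → 0
Block 2 (11110): 4 ones → 1
Block 3 (11111): 5 ones → 1
Block 4 (10011): 3 ones → 1
Block 5 (11000): 2 ones → 0
Block 6 (11011): 4 ones → 1
Block 7 (00000): 0 ones → 0
Block 8 (10100): 2 ones → 0
Block 9 (11111): 5 ones → 1

011101001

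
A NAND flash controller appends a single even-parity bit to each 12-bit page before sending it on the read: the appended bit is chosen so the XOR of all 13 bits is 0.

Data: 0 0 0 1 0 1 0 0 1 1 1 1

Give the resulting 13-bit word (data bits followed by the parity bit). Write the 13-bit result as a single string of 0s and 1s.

0001010011110

XOR of the 12 data bits: 0⊕0⊕0⊕1⊕0⊕1⊕0⊕0⊕1⊕1⊕1⊕1 = 0
Parity bit = 0 (so all 13 bits XOR to 0).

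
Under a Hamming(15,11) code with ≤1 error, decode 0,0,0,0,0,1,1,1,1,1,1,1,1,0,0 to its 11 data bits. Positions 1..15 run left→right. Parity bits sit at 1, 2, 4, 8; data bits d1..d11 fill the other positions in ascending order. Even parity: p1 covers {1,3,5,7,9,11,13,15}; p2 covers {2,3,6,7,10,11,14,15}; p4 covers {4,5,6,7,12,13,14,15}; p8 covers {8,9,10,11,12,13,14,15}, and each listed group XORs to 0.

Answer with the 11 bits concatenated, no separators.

s1 (pos 1,3,5,7,9,11,13,15): 0⊕0⊕0⊕1⊕1⊕1⊕1⊕0 = 0
s2 (pos 2,3,6,7,10,11,14,15): 0⊕0⊕1⊕1⊕1⊕1⊕0⊕0 = 0
s4 (pos 4,5,6,7,12,13,14,15): 0⊕0⊕1⊕1⊕1⊕1⊕0⊕0 = 0
s8 (pos 8,9,10,11,12,13,14,15): 1⊕1⊕1⊕1⊕1⊕1⊕0⊕0 = 0
Syndrome s8…s1 = 0000 → no error.
Read data bits from positions 3,5,6,7,9,10,11,12,13,14,15: 00111111100

00111111100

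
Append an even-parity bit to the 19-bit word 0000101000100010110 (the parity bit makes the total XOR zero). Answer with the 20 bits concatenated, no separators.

XOR of the 19 data bits: 0⊕0⊕0⊕0⊕1⊕0⊕1⊕0⊕0⊕0⊕1⊕0⊕0⊕0⊕1⊕0⊕1⊕1⊕0 = 0
Parity bit = 0 (so all 20 bits XOR to 0).

00001010001000101100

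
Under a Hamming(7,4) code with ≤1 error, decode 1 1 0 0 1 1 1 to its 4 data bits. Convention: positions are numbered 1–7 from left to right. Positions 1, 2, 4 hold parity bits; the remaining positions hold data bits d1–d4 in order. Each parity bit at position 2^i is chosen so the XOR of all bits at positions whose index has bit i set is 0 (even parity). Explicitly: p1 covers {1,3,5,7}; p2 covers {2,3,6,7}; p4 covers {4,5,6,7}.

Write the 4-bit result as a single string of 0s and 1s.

0110

s1 (pos 1,3,5,7): 1⊕0⊕1⊕1 = 1
s2 (pos 2,3,6,7): 1⊕0⊕1⊕1 = 1
s4 (pos 4,5,6,7): 0⊕1⊕1⊕1 = 1
Syndrome s4…s1 = 111 → error at position 7.
Flip position 7: 1100111 → 1100110
Read data bits from positions 3,5,6,7: 0110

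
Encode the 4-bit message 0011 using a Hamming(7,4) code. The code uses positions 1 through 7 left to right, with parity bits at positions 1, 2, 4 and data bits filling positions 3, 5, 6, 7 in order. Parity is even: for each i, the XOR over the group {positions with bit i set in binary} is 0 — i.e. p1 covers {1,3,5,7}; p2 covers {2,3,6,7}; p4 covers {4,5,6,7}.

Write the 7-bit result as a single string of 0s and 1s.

Place data at non-parity positions: p1 p2 0 p4 0 1 1
p1 (pos 1,3,5,7): XOR of data positions = 0⊕0⊕1 = 1
p2 (pos 2,3,6,7): XOR of data positions = 0⊕1⊕1 = 0
p4 (pos 4,5,6,7): XOR of data positions = 0⊕1⊕1 = 0
Codeword: 1000011

1000011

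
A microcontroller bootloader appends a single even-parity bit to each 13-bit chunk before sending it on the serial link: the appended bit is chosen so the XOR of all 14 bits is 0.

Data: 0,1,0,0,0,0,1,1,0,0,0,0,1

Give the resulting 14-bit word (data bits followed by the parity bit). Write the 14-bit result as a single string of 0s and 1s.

XOR of the 13 data bits: 0⊕1⊕0⊕0⊕0⊕0⊕1⊕1⊕0⊕0⊕0⊕0⊕1 = 0
Parity bit = 0 (so all 14 bits XOR to 0).

01000011000010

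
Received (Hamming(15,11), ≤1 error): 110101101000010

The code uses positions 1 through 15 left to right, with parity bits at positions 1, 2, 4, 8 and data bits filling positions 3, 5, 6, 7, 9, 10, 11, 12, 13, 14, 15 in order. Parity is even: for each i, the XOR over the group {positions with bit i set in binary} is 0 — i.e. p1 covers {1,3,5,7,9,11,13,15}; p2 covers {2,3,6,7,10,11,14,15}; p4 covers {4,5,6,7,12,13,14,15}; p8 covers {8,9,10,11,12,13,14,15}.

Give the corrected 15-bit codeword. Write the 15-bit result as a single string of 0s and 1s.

010101101000010

s1 (pos 1,3,5,7,9,11,13,15): 1⊕0⊕0⊕1⊕1⊕0⊕0⊕0 = 1
s2 (pos 2,3,6,7,10,11,14,15): 1⊕0⊕1⊕1⊕0⊕0⊕1⊕0 = 0
s4 (pos 4,5,6,7,12,13,14,15): 1⊕0⊕1⊕1⊕0⊕0⊕1⊕0 = 0
s8 (pos 8,9,10,11,12,13,14,15): 0⊕1⊕0⊕0⊕0⊕0⊕1⊕0 = 0
Syndrome s8…s1 = 0001 → error at position 1.
Flip position 1: 110101101000010 → 010101101000010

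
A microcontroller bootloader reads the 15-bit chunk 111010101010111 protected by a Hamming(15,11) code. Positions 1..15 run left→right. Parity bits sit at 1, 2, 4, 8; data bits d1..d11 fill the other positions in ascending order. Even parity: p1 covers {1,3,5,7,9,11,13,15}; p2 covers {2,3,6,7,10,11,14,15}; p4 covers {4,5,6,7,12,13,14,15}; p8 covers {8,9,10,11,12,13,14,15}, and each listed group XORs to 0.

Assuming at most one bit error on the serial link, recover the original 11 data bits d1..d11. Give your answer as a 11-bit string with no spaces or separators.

s1 (pos 1,3,5,7,9,11,13,15): 1⊕1⊕1⊕1⊕1⊕1⊕1⊕1 = 0
s2 (pos 2,3,6,7,10,11,14,15): 1⊕1⊕0⊕1⊕0⊕1⊕1⊕1 = 0
s4 (pos 4,5,6,7,12,13,14,15): 0⊕1⊕0⊕1⊕0⊕1⊕1⊕1 = 1
s8 (pos 8,9,10,11,12,13,14,15): 0⊕1⊕0⊕1⊕0⊕1⊕1⊕1 = 1
Syndrome s8…s1 = 1100 → error at position 12.
Flip position 12: 111010101010111 → 111010101011111
Read data bits from positions 3,5,6,7,9,10,11,12,13,14,15: 11011011111

11011011111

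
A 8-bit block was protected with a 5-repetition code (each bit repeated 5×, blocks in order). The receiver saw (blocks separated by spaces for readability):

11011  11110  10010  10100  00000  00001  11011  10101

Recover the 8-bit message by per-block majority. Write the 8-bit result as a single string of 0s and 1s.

Block 1 (11011): 4 ones → 1
Block 2 (11110): 4 ones → 1
Block 3 (10010): 2 ones → 0
Block 4 (10100): 2 ones → 0
Block 5 (00000): 0 ones → 0
Block 6 (00001): 1 one → 0
Block 7 (11011): 4 ones → 1
Block 8 (10101): 3 ones → 1

11000011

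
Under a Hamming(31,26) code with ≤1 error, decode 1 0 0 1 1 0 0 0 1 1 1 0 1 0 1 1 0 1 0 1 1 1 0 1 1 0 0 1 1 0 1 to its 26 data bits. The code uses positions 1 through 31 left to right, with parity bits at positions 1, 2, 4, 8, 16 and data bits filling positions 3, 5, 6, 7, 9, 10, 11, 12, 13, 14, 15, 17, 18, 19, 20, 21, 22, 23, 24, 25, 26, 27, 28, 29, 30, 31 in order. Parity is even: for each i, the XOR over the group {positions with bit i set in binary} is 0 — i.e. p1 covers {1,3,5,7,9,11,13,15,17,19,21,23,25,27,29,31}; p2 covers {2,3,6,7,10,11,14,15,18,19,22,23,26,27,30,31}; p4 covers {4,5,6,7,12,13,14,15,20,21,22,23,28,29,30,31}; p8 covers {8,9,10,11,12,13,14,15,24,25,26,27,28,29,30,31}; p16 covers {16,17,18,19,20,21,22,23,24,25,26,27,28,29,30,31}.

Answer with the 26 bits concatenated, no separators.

s1 (pos 1,3,5,7,9,11,13,15,17,19,21,23,25,27,29,31): 1⊕0⊕1⊕0⊕1⊕1⊕1⊕1⊕0⊕0⊕1⊕0⊕1⊕0⊕1⊕1 = 0
s2 (pos 2,3,6,7,10,11,14,15,18,19,22,23,26,27,30,31): 0⊕0⊕0⊕0⊕1⊕1⊕0⊕1⊕1⊕0⊕1⊕0⊕0⊕0⊕0⊕1 = 0
s4 (pos 4,5,6,7,12,13,14,15,20,21,22,23,28,29,30,31): 1⊕1⊕0⊕0⊕0⊕1⊕0⊕1⊕1⊕1⊕1⊕0⊕1⊕1⊕0⊕1 = 0
s8 (pos 8,9,10,11,12,13,14,15,24,25,26,27,28,29,30,31): 0⊕1⊕1⊕1⊕0⊕1⊕0⊕1⊕1⊕1⊕0⊕0⊕1⊕1⊕0⊕1 = 0
s16 (pos 16,17,18,19,20,21,22,23,24,25,26,27,28,29,30,31): 1⊕0⊕1⊕0⊕1⊕1⊕1⊕0⊕1⊕1⊕0⊕0⊕1⊕1⊕0⊕1 = 0
Syndrome s16…s1 = 00000 → no error.
Read data bits from positions 3,5,6,7,9,10,11,12,13,14,15,17,18,19,20,21,22,23,24,25,26,27,28,29,30,31: 01001110101010111011001101

01001110101010111011001101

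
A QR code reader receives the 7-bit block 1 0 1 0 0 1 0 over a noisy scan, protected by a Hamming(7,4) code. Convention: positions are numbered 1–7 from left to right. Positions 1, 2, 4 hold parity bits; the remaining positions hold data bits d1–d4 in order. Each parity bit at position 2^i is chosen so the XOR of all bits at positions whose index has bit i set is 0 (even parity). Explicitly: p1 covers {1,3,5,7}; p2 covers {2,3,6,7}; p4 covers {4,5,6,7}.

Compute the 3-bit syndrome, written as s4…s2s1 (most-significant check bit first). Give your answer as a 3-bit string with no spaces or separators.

100

s1 (pos 1,3,5,7): 1⊕1⊕0⊕0 = 0
s2 (pos 2,3,6,7): 0⊕1⊕1⊕0 = 0
s4 (pos 4,5,6,7): 0⊕0⊕1⊕0 = 1
Syndrome s4…s1 = 100 → error at position 4.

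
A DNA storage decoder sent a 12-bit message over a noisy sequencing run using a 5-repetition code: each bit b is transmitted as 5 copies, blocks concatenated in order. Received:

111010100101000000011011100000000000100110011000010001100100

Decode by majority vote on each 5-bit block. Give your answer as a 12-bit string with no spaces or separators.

Block 1 (11101): 4 ones → 1
Block 2 (01001): 2 ones → 0
Block 3 (01000): 1 one → 0
Block 4 (00001): 1 one → 0
Block 5 (10111): 4 ones → 1
Block 6 (00000): 0 ones → 0
Block 7 (00000): 0 ones → 0
Block 8 (01001): 2 ones → 0
Block 9 (10011): 3 ones → 1
Block 10 (00001): 1 one → 0
Block 11 (00011): 2 ones → 0
Block 12 (00100): 1 one → 0

100010001000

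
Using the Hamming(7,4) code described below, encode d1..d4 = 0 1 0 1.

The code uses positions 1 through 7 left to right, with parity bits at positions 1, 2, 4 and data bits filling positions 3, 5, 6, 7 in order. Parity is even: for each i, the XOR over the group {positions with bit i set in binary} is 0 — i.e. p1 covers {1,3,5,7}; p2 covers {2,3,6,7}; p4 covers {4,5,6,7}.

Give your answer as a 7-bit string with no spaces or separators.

0100101

Place data at non-parity positions: p1 p2 0 p4 1 0 1
p1 (pos 1,3,5,7): XOR of data positions = 0⊕1⊕1 = 0
p2 (pos 2,3,6,7): XOR of data positions = 0⊕0⊕1 = 1
p4 (pos 4,5,6,7): XOR of data positions = 1⊕0⊕1 = 0
Codeword: 0100101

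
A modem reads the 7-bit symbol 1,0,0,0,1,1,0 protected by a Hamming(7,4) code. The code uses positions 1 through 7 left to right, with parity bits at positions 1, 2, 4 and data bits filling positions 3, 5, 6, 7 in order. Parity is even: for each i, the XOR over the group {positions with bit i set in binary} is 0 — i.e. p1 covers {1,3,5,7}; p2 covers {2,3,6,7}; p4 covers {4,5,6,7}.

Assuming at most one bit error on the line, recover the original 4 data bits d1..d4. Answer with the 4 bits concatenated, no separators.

s1 (pos 1,3,5,7): 1⊕0⊕1⊕0 = 0
s2 (pos 2,3,6,7): 0⊕0⊕1⊕0 = 1
s4 (pos 4,5,6,7): 0⊕1⊕1⊕0 = 0
Syndrome s4…s1 = 010 → error at position 2.
Flip position 2: 1000110 → 1100110
Read data bits from positions 3,5,6,7: 0110

0110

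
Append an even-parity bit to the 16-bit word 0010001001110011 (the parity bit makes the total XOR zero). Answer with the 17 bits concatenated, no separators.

XOR of the 16 data bits: 0⊕0⊕1⊕0⊕0⊕0⊕1⊕0⊕0⊕1⊕1⊕1⊕0⊕0⊕1⊕1 = 1
Parity bit = 1 (so all 17 bits XOR to 0).

00100010011100111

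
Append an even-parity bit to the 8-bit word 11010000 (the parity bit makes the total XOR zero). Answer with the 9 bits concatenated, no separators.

110100001

XOR of the 8 data bits: 1⊕1⊕0⊕1⊕0⊕0⊕0⊕0 = 1
Parity bit = 1 (so all 9 bits XOR to 0).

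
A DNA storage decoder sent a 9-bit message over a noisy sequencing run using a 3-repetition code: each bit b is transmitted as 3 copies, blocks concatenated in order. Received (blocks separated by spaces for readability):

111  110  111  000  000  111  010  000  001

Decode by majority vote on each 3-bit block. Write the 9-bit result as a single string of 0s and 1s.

111001000

Block 1 (111): 3 ones → 1
Block 2 (110): 2 ones → 1
Block 3 (111): 3 ones → 1
Block 4 (000): 0 ones → 0
Block 5 (000): 0 ones → 0
Block 6 (111): 3 ones → 1
Block 7 (010): 1 one → 0
Block 8 (000): 0 ones → 0
Block 9 (001): 1 one → 0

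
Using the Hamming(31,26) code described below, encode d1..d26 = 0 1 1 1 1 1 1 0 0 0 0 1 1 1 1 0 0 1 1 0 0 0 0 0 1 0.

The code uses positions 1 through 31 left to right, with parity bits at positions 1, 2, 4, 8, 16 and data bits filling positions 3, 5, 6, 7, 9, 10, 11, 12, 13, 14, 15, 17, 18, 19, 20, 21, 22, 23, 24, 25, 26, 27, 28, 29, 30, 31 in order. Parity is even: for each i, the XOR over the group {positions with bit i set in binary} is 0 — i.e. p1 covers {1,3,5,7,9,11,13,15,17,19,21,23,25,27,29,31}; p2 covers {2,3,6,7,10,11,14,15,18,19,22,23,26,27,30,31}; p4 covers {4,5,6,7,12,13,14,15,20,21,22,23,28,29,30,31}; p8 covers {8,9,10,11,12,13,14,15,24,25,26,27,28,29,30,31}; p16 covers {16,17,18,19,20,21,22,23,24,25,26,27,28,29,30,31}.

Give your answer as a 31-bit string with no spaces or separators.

Place data at non-parity positions: p1 p2 0 p4 1 1 1 p8 1 1 1 0 0 0 0 p16 1 1 1 1 0 0 1 1 0 0 0 0 0 1 0
p1 (pos 1,3,5,7,9,11,13,15,17,19,21,23,25,27,29,31): XOR of data positions = 0⊕1⊕1⊕1⊕1⊕0⊕0⊕1⊕1⊕0⊕1⊕0⊕0⊕0⊕0 = 1
p2 (pos 2,3,6,7,10,11,14,15,18,19,22,23,26,27,30,31): XOR of data positions = 0⊕1⊕1⊕1⊕1⊕0⊕0⊕1⊕1⊕0⊕1⊕0⊕0⊕1⊕0 = 0
p4 (pos 4,5,6,7,12,13,14,15,20,21,22,23,28,29,30,31): XOR of data positions = 1⊕1⊕1⊕0⊕0⊕0⊕0⊕1⊕0⊕0⊕1⊕0⊕0⊕1⊕0 = 0
p8 (pos 8,9,10,11,12,13,14,15,24,25,26,27,28,29,30,31): XOR of data positions = 1⊕1⊕1⊕0⊕0⊕0⊕0⊕1⊕0⊕0⊕0⊕0⊕0⊕1⊕0 = 1
p16 (pos 16,17,18,19,20,21,22,23,24,25,26,27,28,29,30,31): XOR of data positions = 1⊕1⊕1⊕1⊕0⊕0⊕1⊕1⊕0⊕0⊕0⊕0⊕0⊕1⊕0 = 1
Codeword: 1000111111100001111100110000010

1000111111100001111100110000010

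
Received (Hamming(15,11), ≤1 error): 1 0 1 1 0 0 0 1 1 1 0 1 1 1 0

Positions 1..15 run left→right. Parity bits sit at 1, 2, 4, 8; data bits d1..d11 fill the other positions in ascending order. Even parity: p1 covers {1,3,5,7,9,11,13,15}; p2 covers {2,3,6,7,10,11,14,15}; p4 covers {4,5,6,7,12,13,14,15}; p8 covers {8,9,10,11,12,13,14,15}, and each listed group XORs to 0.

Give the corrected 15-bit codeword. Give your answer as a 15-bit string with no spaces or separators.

111100011101110

s1 (pos 1,3,5,7,9,11,13,15): 1⊕1⊕0⊕0⊕1⊕0⊕1⊕0 = 0
s2 (pos 2,3,6,7,10,11,14,15): 0⊕1⊕0⊕0⊕1⊕0⊕1⊕0 = 1
s4 (pos 4,5,6,7,12,13,14,15): 1⊕0⊕0⊕0⊕1⊕1⊕1⊕0 = 0
s8 (pos 8,9,10,11,12,13,14,15): 1⊕1⊕1⊕0⊕1⊕1⊕1⊕0 = 0
Syndrome s8…s1 = 0010 → error at position 2.
Flip position 2: 101100011101110 → 111100011101110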